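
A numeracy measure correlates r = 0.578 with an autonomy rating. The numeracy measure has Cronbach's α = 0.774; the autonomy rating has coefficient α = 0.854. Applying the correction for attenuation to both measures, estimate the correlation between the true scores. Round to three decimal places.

r_true = r_obs / √(r_xx · r_yy) = 0.578 / √(0.774 × 0.854) = 0.578 / √0.660996 = 0.578 / 0.8130 ≈ 0.711.

0.711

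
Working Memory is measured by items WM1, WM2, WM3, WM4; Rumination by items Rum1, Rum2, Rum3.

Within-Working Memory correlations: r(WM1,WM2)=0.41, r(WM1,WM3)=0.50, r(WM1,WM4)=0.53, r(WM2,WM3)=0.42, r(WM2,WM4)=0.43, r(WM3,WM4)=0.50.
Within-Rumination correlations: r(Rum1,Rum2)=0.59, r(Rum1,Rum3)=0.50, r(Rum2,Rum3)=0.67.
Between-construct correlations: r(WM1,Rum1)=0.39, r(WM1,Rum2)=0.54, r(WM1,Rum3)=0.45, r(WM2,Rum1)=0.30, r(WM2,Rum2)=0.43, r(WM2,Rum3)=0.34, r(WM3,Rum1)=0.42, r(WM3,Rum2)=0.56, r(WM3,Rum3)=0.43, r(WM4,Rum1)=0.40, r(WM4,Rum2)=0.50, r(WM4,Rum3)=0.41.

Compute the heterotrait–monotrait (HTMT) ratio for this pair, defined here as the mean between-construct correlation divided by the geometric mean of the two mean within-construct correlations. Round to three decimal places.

0.825

Mean heterotrait r = 5.17/12 = 0.4308.
Mean within-WM = 2.79/6 = 0.4650; mean within-Rum = 1.76/3 = 0.5867.
Geometric mean = √(0.4650 × 0.5867) = 0.5223.
HTMT = 0.4308 / 0.5223 = 0.825.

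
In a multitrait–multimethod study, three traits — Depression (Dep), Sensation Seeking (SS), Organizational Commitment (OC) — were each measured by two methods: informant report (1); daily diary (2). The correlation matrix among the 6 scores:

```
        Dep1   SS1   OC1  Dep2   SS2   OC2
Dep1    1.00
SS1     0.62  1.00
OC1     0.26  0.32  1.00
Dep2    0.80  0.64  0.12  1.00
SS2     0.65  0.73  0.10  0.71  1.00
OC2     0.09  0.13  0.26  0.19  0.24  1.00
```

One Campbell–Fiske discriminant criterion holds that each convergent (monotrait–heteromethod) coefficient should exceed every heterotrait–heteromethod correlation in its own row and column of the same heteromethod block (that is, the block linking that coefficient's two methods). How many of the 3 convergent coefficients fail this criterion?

0

Each convergent coefficient versus the relevant comparison correlations:
Dep (methods 1·2): 0.80 vs {0.65, 0.64, 0.09, 0.12} → pass.
SS (methods 1·2): 0.73 vs {0.64, 0.65, 0.13, 0.10} → pass.
OC (methods 1·2): 0.26 vs {0.12, 0.09, 0.10, 0.13} → pass.
0 of 3 fail.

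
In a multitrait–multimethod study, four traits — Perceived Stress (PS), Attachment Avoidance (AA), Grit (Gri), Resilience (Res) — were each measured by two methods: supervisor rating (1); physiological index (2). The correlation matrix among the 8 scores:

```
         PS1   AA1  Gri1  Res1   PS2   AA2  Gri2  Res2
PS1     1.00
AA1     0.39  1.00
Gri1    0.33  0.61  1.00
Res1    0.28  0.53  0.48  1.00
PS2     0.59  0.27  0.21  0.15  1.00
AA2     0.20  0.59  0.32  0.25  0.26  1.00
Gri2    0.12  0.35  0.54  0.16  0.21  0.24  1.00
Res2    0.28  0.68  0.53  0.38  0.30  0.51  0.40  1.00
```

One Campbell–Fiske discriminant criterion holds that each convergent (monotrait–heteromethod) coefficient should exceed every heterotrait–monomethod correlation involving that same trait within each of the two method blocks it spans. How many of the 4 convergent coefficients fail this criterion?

3

Each convergent coefficient versus the relevant comparison correlations:
PS (methods 1·2): 0.59 vs {0.39, 0.26, 0.33, 0.21, 0.28, 0.30} → pass.
AA (methods 1·2): 0.59 vs {0.39, 0.26, 0.61, 0.24, 0.53, 0.51} → fail.
Gri (methods 1·2): 0.54 vs {0.33, 0.21, 0.61, 0.24, 0.48, 0.40} → fail.
Res (methods 1·2): 0.38 vs {0.28, 0.30, 0.53, 0.51, 0.48, 0.40} → fail.
3 of 4 fail.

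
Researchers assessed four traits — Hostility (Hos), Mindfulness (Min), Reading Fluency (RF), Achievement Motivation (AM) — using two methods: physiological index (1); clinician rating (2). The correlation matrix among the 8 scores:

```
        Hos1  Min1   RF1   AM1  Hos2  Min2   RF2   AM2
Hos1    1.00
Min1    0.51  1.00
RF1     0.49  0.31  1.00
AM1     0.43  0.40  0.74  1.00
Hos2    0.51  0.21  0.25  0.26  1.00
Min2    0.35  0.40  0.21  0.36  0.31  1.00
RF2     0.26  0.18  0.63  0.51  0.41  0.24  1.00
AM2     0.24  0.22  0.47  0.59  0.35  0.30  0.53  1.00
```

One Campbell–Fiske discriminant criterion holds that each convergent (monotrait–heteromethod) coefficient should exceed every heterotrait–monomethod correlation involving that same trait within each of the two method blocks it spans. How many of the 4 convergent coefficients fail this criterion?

4

Convergent coefficients and their comparison sets:
Hos (methods 1·2): 0.51 vs {0.51, 0.31, 0.49, 0.41, 0.43, 0.35} → fail.
Min (methods 1·2): 0.40 vs {0.51, 0.31, 0.31, 0.24, 0.40, 0.30} → fail.
RF (methods 1·2): 0.63 vs {0.49, 0.41, 0.31, 0.24, 0.74, 0.53} → fail.
AM (methods 1·2): 0.59 vs {0.43, 0.35, 0.40, 0.30, 0.74, 0.53} → fail.
4 of 4 fail.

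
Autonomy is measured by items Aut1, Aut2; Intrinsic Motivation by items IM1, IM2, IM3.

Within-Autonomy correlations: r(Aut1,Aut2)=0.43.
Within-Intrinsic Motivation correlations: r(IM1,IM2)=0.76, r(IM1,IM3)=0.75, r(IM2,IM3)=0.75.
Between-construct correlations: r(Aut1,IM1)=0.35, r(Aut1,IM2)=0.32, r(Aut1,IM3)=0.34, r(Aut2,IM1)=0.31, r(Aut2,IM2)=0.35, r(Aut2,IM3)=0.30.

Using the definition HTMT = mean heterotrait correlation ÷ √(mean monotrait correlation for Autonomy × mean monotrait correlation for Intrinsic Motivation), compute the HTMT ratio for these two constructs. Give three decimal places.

Mean between = 1.97/6 = 0.3283.
Mean within-Aut = 0.43/1 = 0.4300; mean within-IM = 2.26/3 = 0.7533.
Geometric mean = √(0.4300 × 0.7533) = 0.5691.
HTMT = 0.3283 / 0.5691 = 0.577.

0.577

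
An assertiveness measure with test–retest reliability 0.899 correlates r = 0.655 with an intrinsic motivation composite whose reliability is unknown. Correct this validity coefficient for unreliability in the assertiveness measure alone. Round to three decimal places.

Single correction: r_c = r_obs / √r_xx = 0.655 / √0.899 = 0.655 / 0.9482 ≈ 0.691.

0.691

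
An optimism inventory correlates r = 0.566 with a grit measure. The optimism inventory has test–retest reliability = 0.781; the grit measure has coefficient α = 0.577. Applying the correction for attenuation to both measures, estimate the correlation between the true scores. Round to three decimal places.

r_true = r_obs / √(r_xx · r_yy) = 0.566 / √(0.781 × 0.577) = 0.566 / √0.450637 = 0.566 / 0.6713 ≈ 0.843.

0.843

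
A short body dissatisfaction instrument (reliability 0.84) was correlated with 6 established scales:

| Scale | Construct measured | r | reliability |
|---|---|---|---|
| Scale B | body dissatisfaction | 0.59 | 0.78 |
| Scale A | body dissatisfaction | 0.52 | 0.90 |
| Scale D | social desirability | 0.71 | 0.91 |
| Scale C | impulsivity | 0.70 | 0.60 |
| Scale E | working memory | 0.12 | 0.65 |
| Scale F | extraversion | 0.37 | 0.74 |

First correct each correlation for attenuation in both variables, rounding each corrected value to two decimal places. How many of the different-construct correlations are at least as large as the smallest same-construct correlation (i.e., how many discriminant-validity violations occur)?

2

Disattenuated r (r / √(r_scale · r_new)):
  Scale B (conv): 0.59 / √(0.78·0.84) = 0.73
  Scale A (conv): 0.52 / √(0.90·0.84) = 0.60
  Scale D (disc): 0.71 / √(0.91·0.84) = 0.81
  Scale C (disc): 0.70 / √(0.60·0.84) = 0.99
  Scale E (disc): 0.12 / √(0.65·0.84) = 0.16
  Scale F (disc): 0.37 / √(0.74·0.84) = 0.47
Smallest convergent = 0.60. Discriminant values: 0.81, 0.99, 0.16, 0.47; count ≥ 0.60 → 2.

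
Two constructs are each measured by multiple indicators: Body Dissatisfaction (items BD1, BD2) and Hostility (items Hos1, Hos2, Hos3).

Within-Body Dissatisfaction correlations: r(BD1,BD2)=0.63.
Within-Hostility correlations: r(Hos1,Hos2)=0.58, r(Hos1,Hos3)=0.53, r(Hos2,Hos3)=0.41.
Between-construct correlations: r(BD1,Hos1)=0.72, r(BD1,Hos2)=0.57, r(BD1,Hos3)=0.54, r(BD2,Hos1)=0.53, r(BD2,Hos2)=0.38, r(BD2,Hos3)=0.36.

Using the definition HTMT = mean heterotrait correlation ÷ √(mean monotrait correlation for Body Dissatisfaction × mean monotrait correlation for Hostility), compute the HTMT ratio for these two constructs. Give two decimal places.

0.91

Mean heterotrait r = 3.10/6 = 0.5167.
Mean within-BD = 0.63/1 = 0.6300; mean within-Hos = 1.52/3 = 0.5067.
Geometric mean = √(0.6300 × 0.5067) = 0.5650.
HTMT = 0.5167 / 0.5650 = 0.91.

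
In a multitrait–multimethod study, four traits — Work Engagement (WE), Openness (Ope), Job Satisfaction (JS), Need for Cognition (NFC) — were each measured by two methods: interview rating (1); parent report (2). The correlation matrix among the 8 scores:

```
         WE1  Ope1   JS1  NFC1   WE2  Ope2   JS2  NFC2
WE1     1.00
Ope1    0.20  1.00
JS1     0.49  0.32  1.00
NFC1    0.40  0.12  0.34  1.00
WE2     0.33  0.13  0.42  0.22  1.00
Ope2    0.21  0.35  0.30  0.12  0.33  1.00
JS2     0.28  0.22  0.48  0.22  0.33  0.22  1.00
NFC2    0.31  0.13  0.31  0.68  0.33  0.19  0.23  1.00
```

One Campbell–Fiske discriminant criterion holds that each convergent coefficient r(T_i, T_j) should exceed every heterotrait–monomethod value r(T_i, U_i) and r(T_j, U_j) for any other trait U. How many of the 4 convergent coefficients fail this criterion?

2

Checking each validity diagonal entry against its comparison values:
WE (methods 1·2): 0.33 vs {0.20, 0.33, 0.49, 0.33, 0.40, 0.33} → fail.
Ope (methods 1·2): 0.35 vs {0.20, 0.33, 0.32, 0.22, 0.12, 0.19} → pass.
JS (methods 1·2): 0.48 vs {0.49, 0.33, 0.32, 0.22, 0.34, 0.23} → fail.
NFC (methods 1·2): 0.68 vs {0.40, 0.33, 0.12, 0.19, 0.34, 0.23} → pass.
2 of 4 fail.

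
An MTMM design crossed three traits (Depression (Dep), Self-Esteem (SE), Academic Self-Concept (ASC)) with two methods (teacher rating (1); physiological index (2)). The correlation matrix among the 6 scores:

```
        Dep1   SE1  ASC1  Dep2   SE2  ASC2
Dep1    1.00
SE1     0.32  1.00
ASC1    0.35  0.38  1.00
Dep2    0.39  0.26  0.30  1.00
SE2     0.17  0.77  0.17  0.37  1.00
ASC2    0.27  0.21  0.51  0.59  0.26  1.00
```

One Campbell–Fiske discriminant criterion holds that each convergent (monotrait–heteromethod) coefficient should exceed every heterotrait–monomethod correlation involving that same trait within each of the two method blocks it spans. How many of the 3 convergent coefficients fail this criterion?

2

Convergent coefficients and their comparison sets:
Dep (methods 1·2): 0.39 vs {0.32, 0.37, 0.35, 0.59} → fail.
SE (methods 1·2): 0.77 vs {0.32, 0.37, 0.38, 0.26} → pass.
ASC (methods 1·2): 0.51 vs {0.35, 0.59, 0.38, 0.26} → fail.
2 of 3 fail.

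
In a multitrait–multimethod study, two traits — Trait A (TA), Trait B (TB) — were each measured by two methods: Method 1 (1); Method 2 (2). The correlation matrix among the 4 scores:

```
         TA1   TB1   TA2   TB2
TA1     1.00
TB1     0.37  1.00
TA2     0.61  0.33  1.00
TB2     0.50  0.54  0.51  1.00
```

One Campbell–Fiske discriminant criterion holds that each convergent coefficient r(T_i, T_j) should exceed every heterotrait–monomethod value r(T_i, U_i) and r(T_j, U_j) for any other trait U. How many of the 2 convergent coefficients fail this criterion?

0

Each convergent coefficient versus the relevant comparison correlations:
TA (methods 1·2): 0.61 vs {0.37, 0.51} → pass.
TB (methods 1·2): 0.54 vs {0.37, 0.51} → pass.
0 of 2 fail.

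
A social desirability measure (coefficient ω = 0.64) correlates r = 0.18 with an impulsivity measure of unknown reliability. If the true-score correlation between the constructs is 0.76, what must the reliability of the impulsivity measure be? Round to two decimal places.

0.09

r_true = r_obs / √(r_xx · r_yy) ⇒ 0.76 = 0.18 / √(0.64 · r_yy).
√(0.64 · r_yy) = 0.18 / 0.76 = 0.2368; 0.64 · r_yy = 0.0561; r_yy = 0.0561 / 0.64 ≈ 0.09.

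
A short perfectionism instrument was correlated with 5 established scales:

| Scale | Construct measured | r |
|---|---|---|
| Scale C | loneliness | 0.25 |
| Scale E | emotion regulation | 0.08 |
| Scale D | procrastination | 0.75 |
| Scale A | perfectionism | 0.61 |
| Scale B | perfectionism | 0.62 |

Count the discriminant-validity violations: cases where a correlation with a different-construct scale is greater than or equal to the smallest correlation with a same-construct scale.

Convergent (same construct = perfectionism): Scale A, Scale B.
Smallest convergent = 0.61. Discriminant values: 0.25, 0.08, 0.75; count ≥ 0.61 → 1.

1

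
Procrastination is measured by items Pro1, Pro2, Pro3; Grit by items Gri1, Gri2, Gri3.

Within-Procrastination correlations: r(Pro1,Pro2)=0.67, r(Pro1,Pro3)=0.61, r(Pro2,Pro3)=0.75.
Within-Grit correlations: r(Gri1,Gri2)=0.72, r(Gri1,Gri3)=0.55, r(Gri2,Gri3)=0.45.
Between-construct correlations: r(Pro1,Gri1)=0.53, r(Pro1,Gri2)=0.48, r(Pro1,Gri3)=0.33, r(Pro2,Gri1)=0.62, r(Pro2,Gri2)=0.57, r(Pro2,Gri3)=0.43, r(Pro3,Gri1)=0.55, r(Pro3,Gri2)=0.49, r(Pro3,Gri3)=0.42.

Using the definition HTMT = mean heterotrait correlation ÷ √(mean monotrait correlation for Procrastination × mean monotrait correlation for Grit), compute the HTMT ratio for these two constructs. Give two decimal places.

Mean between = 4.42/9 = 0.4911.
Mean within-Pro = 2.03/3 = 0.6767; mean within-Gri = 1.72/3 = 0.5733.
Geometric mean = √(0.6767 × 0.5733) = 0.6229.
HTMT = 0.4911 / 0.6229 = 0.79.

0.79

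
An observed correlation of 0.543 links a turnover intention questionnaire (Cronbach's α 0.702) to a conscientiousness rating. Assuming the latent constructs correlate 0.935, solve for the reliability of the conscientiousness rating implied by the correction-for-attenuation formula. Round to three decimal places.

0.480

r_true = r_obs / √(r_xx · r_yy) ⇒ 0.935 = 0.543 / √(0.702 · r_yy).
√(0.702 · r_yy) = 0.543 / 0.935 = 0.5807; 0.702 · r_yy = 0.3372; r_yy = 0.3372 / 0.702 ≈ 0.480.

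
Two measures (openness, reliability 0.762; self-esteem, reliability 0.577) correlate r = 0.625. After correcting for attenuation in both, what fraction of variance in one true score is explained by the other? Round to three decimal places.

Disattenuated r = 0.625 / √(0.762 × 0.577) = 0.625 / 0.6631 = 0.9425.
Shared true-score variance = 0.9425² = 0.8883 ≈ 0.888.

0.888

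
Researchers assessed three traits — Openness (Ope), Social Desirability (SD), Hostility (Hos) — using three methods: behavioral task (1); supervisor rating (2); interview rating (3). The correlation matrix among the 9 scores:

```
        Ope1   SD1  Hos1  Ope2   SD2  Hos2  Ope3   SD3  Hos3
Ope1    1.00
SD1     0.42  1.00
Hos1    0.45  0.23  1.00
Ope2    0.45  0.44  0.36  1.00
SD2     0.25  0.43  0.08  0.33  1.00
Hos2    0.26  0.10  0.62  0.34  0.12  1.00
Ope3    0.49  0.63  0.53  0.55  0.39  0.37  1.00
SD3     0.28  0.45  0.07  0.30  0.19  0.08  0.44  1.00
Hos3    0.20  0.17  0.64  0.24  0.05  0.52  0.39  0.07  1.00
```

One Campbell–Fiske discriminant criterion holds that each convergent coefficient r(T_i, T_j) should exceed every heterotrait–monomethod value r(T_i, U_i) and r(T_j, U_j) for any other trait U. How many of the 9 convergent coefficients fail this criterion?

Checking each validity diagonal entry against its comparison values:
Ope (methods 1·2): 0.45 vs {0.42, 0.33, 0.45, 0.34} → fail.
Ope (methods 1·3): 0.49 vs {0.42, 0.44, 0.45, 0.39} → pass.
Ope (methods 2·3): 0.55 vs {0.33, 0.44, 0.34, 0.39} → pass.
SD (methods 1·2): 0.43 vs {0.42, 0.33, 0.23, 0.12} → pass.
SD (methods 1·3): 0.45 vs {0.42, 0.44, 0.23, 0.07} → pass.
SD (methods 2·3): 0.19 vs {0.33, 0.44, 0.12, 0.07} → fail.
Hos (methods 1·2): 0.62 vs {0.45, 0.34, 0.23, 0.12} → pass.
Hos (methods 1·3): 0.64 vs {0.45, 0.39, 0.23, 0.07} → pass.
Hos (methods 2·3): 0.52 vs {0.34, 0.39, 0.12, 0.07} → pass.
2 of 9 fail.

2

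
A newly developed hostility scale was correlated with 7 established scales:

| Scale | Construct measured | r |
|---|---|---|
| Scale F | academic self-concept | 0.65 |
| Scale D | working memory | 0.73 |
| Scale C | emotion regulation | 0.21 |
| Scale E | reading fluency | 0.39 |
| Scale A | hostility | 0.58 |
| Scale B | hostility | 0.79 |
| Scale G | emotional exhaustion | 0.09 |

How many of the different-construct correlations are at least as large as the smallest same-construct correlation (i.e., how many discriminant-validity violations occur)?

Convergent (same construct = hostility): Scale A, Scale B.
Smallest convergent = 0.58. Discriminant values: 0.65, 0.73, 0.21, 0.39, 0.09; count ≥ 0.58 → 2.

2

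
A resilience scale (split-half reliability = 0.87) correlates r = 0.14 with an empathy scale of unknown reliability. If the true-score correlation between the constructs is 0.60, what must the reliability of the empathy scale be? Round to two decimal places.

r_true = r_obs / √(r_xx · r_yy) ⇒ 0.60 = 0.14 / √(0.87 · r_yy).
√(0.87 · r_yy) = 0.14 / 0.60 = 0.2333; 0.87 · r_yy = 0.0544; r_yy = 0.0544 / 0.87 ≈ 0.06.

0.06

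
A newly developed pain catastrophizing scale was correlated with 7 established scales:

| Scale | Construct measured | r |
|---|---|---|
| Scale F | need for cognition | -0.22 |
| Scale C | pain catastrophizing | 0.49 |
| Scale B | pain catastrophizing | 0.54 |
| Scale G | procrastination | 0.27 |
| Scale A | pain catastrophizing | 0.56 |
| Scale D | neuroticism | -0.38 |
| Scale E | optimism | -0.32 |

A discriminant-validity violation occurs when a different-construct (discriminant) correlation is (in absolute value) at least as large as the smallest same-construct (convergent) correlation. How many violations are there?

0

Convergent (same construct = pain catastrophizing): Scale C, Scale B, Scale A.
Smallest convergent = 0.49. Discriminant |r|: 0.22, 0.27, 0.38, 0.32; count ≥ 0.49 → 0.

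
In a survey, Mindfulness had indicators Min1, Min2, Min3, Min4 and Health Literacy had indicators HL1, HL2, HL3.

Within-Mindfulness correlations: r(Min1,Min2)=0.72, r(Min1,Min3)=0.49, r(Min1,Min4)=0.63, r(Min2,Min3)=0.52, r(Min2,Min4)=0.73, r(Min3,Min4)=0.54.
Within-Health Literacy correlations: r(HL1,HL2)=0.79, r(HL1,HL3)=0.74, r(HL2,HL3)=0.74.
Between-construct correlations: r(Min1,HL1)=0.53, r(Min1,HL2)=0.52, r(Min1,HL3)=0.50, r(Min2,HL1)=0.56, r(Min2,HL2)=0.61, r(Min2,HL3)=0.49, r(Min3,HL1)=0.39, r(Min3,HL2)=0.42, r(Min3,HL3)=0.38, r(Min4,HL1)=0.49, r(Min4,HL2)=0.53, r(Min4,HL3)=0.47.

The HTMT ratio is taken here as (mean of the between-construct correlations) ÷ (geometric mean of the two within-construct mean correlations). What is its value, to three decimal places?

Mean between = 5.89/12 = 0.4908.
Mean within-Min = 3.63/6 = 0.6050; mean within-HL = 2.27/3 = 0.7567.
Geometric mean = √(0.6050 × 0.7567) = 0.6766.
HTMT = 0.4908 / 0.6766 = 0.725.

0.725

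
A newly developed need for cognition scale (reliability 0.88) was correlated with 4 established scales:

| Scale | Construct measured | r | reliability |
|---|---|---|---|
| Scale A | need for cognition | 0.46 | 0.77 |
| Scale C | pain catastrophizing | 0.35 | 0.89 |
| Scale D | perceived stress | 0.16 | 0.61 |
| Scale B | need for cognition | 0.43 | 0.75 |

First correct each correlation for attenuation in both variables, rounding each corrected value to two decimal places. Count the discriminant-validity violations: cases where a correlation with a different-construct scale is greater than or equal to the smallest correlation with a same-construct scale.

Disattenuated r (r / √(r_scale · r_new)):
  Scale A (conv): 0.46 / √(0.77·0.88) = 0.56
  Scale C (disc): 0.35 / √(0.89·0.88) = 0.40
  Scale D (disc): 0.16 / √(0.61·0.88) = 0.22
  Scale B (conv): 0.43 / √(0.75·0.88) = 0.53
Smallest convergent = 0.53. Discriminant values: 0.40, 0.22; count ≥ 0.53 → 0.

0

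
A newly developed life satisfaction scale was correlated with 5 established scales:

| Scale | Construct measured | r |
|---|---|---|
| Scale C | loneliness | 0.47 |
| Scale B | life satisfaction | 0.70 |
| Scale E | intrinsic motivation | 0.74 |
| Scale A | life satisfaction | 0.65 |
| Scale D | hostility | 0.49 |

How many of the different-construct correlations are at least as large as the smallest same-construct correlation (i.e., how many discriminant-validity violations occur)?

1

Convergent (same construct = life satisfaction): Scale B, Scale A.
Smallest convergent = 0.65. Discriminant values: 0.47, 0.74, 0.49; count ≥ 0.65 → 1.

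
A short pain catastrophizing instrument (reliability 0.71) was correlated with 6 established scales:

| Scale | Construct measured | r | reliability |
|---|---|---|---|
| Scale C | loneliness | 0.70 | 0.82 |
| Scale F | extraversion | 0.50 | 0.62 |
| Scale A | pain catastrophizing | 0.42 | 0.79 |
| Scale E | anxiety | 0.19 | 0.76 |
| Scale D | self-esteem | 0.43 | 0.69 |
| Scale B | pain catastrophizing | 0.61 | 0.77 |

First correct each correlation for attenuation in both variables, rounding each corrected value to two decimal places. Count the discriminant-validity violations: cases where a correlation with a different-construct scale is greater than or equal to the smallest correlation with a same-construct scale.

3

Disattenuated r (r / √(r_scale · r_new)):
  Scale C (disc): 0.70 / √(0.82·0.71) = 0.92
  Scale F (disc): 0.50 / √(0.62·0.71) = 0.75
  Scale A (conv): 0.42 / √(0.79·0.71) = 0.56
  Scale E (disc): 0.19 / √(0.76·0.71) = 0.26
  Scale D (disc): 0.43 / √(0.69·0.71) = 0.61
  Scale B (conv): 0.61 / √(0.77·0.71) = 0.83
Smallest convergent = 0.56. Discriminant values: 0.92, 0.75, 0.26, 0.61; count ≥ 0.56 → 3.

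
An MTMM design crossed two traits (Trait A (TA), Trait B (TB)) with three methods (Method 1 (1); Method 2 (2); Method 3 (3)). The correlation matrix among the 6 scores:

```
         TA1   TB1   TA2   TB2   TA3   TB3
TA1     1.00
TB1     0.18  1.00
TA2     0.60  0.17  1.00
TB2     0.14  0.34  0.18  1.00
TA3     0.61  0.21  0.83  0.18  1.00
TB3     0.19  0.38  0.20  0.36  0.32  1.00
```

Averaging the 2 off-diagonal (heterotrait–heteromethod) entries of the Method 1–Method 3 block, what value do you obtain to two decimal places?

HTHM values (method 1 × method 3): 0.19, 0.21; mean = 0.40/2 = 0.20.

0.20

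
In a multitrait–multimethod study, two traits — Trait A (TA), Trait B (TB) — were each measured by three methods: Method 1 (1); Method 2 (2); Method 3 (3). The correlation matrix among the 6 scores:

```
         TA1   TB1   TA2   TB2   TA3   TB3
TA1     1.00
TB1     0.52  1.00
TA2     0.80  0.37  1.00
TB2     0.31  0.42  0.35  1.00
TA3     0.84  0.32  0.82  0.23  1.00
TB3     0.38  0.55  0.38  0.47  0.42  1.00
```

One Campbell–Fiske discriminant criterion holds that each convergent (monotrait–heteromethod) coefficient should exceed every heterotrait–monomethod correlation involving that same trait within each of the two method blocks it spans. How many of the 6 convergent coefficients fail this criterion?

1

Each convergent coefficient versus the relevant comparison correlations:
TA (methods 1·2): 0.80 vs {0.52, 0.35} → pass.
TA (methods 1·3): 0.84 vs {0.52, 0.42} → pass.
TA (methods 2·3): 0.82 vs {0.35, 0.42} → pass.
TB (methods 1·2): 0.42 vs {0.52, 0.35} → fail.
TB (methods 1·3): 0.55 vs {0.52, 0.42} → pass.
TB (methods 2·3): 0.47 vs {0.35, 0.42} → pass.
1 of 6 fail.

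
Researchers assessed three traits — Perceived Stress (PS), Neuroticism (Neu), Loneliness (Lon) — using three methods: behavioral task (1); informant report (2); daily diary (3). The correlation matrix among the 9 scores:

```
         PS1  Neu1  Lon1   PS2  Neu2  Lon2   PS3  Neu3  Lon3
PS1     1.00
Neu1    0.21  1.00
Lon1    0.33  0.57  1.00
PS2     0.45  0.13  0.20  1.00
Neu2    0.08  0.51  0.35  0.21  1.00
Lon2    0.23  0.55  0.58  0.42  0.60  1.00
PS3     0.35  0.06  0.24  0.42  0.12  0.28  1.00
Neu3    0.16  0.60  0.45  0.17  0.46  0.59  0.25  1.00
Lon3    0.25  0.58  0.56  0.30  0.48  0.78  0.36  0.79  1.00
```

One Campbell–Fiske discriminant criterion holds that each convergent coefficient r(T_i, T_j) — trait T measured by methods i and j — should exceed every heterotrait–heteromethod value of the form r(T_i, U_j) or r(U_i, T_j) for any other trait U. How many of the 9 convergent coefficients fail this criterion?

Each convergent coefficient versus the relevant comparison correlations:
PS (methods 1·2): 0.45 vs {0.08, 0.13, 0.23, 0.20} → pass.
PS (methods 1·3): 0.35 vs {0.16, 0.06, 0.25, 0.24} → pass.
PS (methods 2·3): 0.42 vs {0.17, 0.12, 0.30, 0.28} → pass.
Neu (methods 1·2): 0.51 vs {0.13, 0.08, 0.55, 0.35} → fail.
Neu (methods 1·3): 0.60 vs {0.06, 0.16, 0.58, 0.45} → pass.
Neu (methods 2·3): 0.46 vs {0.12, 0.17, 0.48, 0.59} → fail.
Lon (methods 1·2): 0.58 vs {0.20, 0.23, 0.35, 0.55} → pass.
Lon (methods 1·3): 0.56 vs {0.24, 0.25, 0.45, 0.58} → fail.
Lon (methods 2·3): 0.78 vs {0.28, 0.30, 0.59, 0.48} → pass.
3 of 9 fail.

3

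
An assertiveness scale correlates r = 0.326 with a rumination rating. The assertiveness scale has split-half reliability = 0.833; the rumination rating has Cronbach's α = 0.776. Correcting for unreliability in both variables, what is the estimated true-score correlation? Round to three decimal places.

r_true = r_obs / √(r_xx · r_yy) = 0.326 / √(0.833 × 0.776) = 0.326 / √0.646408 = 0.326 / 0.8040 ≈ 0.405.

0.405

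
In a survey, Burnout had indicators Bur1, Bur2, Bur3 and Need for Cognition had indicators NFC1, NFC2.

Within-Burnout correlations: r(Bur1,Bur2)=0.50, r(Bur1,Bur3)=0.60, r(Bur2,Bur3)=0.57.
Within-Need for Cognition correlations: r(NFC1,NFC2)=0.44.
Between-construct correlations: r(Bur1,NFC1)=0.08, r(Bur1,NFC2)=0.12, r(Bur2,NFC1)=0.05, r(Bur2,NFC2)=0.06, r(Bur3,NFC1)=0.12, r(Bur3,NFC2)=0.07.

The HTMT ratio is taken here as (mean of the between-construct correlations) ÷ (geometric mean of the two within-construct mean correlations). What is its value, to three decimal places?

0.168

Between-construct mean = 0.50/6 = 0.0833.
Mean within-Bur = 1.67/3 = 0.5567; mean within-NFC = 0.44/1 = 0.4400.
Geometric mean = √(0.5567 × 0.4400) = 0.4949.
HTMT = 0.0833 / 0.4949 = 0.168.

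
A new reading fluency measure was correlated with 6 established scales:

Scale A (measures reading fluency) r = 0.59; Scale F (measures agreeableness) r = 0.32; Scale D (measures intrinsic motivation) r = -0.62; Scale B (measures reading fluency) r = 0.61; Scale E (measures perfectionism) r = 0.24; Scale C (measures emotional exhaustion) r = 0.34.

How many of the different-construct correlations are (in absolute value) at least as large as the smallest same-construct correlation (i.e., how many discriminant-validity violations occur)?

1

Convergent (same construct = reading fluency): Scale A, Scale B.
Smallest convergent = 0.59. Discriminant |r|: 0.32, 0.62, 0.24, 0.34; count ≥ 0.59 → 1.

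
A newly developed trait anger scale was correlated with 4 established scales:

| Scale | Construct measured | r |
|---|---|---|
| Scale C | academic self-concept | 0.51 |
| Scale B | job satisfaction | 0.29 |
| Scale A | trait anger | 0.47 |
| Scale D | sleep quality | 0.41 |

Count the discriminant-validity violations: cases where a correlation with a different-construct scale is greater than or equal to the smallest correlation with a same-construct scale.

Convergent (same construct = trait anger): Scale A.
Smallest convergent = 0.47. Discriminant values: 0.51, 0.29, 0.41; count ≥ 0.47 → 1.

1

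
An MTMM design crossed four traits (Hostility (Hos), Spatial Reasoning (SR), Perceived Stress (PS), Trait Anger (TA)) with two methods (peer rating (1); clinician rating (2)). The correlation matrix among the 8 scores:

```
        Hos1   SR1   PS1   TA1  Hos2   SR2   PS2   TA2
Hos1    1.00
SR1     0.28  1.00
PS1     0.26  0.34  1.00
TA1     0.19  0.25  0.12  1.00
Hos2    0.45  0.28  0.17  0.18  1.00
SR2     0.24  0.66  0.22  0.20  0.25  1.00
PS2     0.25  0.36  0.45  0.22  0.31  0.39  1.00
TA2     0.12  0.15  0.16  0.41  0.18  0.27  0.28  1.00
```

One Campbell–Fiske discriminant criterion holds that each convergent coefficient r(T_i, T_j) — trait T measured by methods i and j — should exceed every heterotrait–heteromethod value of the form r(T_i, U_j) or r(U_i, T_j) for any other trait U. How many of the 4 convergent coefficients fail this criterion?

Convergent coefficients and their comparison sets:
Hos (methods 1·2): 0.45 vs {0.24, 0.28, 0.25, 0.17, 0.12, 0.18} → pass.
SR (methods 1·2): 0.66 vs {0.28, 0.24, 0.36, 0.22, 0.15, 0.20} → pass.
PS (methods 1·2): 0.45 vs {0.17, 0.25, 0.22, 0.36, 0.16, 0.22} → pass.
TA (methods 1·2): 0.41 vs {0.18, 0.12, 0.20, 0.15, 0.22, 0.16} → pass.
0 of 4 fail.

0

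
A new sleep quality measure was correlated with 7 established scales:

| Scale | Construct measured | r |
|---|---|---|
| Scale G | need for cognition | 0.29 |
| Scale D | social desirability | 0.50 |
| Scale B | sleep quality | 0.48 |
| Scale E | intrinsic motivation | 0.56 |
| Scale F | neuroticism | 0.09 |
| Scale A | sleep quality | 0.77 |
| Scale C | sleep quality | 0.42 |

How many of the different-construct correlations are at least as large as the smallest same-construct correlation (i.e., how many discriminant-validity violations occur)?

Convergent (same construct = sleep quality): Scale B, Scale A, Scale C.
Smallest convergent = 0.42. Discriminant values: 0.29, 0.50, 0.56, 0.09; count ≥ 0.42 → 2.

2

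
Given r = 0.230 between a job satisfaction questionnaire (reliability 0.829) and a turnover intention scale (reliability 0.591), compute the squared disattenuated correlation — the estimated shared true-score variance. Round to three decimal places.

Disattenuated r = 0.230 / √(0.829 × 0.591) = 0.230 / 0.7000 = 0.3286.
Shared true-score variance = 0.3286² = 0.1080 ≈ 0.108.

0.108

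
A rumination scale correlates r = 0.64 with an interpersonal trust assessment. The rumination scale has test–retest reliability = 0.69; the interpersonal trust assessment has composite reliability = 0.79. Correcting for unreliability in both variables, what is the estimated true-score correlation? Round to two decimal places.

r_true = r_obs / √(r_xx · r_yy) = 0.64 / √(0.69 × 0.79) = 0.64 / √0.5451 = 0.64 / 0.7383 ≈ 0.87.

0.87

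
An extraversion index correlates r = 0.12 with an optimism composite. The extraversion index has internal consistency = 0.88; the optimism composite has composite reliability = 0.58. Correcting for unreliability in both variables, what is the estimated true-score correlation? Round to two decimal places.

r_true = r_obs / √(r_xx · r_yy) = 0.12 / √(0.88 × 0.58) = 0.12 / √0.5104 = 0.12 / 0.7144 ≈ 0.17.

0.17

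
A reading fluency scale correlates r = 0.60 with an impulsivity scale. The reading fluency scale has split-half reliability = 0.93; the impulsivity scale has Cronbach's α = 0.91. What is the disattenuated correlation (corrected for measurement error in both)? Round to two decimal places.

r_true = r_obs / √(r_xx · r_yy) = 0.60 / √(0.93 × 0.91) = 0.60 / √0.8463 = 0.60 / 0.9199 ≈ 0.65.

0.65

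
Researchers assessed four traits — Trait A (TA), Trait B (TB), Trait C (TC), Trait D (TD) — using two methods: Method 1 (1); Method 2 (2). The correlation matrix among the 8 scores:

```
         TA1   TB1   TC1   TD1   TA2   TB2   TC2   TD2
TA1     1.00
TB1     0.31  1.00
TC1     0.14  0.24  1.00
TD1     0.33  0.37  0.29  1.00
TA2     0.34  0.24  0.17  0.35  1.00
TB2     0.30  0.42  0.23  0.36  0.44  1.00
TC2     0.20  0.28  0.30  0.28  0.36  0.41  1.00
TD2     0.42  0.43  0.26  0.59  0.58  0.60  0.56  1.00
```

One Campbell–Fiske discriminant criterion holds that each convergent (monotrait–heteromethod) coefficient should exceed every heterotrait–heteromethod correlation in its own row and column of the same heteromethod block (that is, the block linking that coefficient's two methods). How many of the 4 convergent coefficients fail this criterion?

Convergent coefficients and their comparison sets:
TA (methods 1·2): 0.34 vs {0.30, 0.24, 0.20, 0.17, 0.42, 0.35} → fail.
TB (methods 1·2): 0.42 vs {0.24, 0.30, 0.28, 0.23, 0.43, 0.36} → fail.
TC (methods 1·2): 0.30 vs {0.17, 0.20, 0.23, 0.28, 0.26, 0.28} → pass.
TD (methods 1·2): 0.59 vs {0.35, 0.42, 0.36, 0.43, 0.28, 0.26} → pass.
2 of 4 fail.

2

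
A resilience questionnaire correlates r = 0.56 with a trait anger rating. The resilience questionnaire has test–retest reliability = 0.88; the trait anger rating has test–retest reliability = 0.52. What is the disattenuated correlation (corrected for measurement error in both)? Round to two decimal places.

r_true = r_obs / √(r_xx · r_yy) = 0.56 / √(0.88 × 0.52) = 0.56 / √0.4576 = 0.56 / 0.6765 ≈ 0.83.

0.83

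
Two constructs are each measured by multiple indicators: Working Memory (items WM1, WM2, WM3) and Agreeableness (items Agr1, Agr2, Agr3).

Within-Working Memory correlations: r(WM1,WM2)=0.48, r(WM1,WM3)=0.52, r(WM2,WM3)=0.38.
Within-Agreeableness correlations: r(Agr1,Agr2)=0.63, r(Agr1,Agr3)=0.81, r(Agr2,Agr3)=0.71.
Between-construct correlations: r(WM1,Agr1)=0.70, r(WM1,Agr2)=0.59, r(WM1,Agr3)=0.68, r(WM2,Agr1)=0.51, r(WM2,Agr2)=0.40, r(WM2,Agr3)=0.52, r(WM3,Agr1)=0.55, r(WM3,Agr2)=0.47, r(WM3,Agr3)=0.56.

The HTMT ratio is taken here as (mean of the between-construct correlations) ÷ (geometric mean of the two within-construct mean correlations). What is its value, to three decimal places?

0.964

Mean heterotrait r = 4.98/9 = 0.5533.
Mean within-WM = 1.38/3 = 0.4600; mean within-Agr = 2.15/3 = 0.7167.
Geometric mean = √(0.4600 × 0.7167) = 0.5742.
HTMT = 0.5533 / 0.5742 = 0.964.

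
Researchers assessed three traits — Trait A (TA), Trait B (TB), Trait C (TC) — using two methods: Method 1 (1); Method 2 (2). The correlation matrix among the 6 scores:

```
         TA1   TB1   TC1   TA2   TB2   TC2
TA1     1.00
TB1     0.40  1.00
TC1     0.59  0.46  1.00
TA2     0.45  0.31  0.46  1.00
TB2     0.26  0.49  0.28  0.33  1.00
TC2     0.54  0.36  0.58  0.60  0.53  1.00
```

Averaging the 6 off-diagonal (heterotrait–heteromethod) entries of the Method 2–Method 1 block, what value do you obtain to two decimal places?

HTHM values (method 2 × method 1): 0.31, 0.46, 0.26, 0.28, 0.54, 0.36; mean = 2.21/6 = 0.37.

0.37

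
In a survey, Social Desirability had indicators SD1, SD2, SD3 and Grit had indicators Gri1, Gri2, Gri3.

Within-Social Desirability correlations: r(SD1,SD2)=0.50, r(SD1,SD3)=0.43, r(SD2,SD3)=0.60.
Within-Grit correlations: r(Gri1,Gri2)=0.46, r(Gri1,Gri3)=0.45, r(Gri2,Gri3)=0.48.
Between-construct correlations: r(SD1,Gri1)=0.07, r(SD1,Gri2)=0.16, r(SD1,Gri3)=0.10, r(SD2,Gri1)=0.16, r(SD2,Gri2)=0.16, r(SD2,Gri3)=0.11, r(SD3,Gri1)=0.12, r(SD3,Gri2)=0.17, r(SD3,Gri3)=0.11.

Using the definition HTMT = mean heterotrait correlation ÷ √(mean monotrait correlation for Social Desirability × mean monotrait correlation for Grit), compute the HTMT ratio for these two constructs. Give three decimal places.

Between-construct mean = 1.16/9 = 0.1289.
Mean within-SD = 1.53/3 = 0.5100; mean within-Gri = 1.39/3 = 0.4633.
Geometric mean = √(0.5100 × 0.4633) = 0.4861.
HTMT = 0.1289 / 0.4861 = 0.265.

0.265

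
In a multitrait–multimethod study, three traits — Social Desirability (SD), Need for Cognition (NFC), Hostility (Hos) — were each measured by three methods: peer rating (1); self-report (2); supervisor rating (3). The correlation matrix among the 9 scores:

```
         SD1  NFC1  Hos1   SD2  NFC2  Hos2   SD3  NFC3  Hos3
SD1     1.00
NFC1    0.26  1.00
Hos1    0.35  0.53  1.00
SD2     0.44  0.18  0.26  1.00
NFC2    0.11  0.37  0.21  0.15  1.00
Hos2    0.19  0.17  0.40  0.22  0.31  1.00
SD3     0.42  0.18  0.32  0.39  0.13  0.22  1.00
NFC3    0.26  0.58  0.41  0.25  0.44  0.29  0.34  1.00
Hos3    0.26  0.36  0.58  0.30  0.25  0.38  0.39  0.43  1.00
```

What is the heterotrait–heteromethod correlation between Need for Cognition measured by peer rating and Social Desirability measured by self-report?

0.18

Different traits and methods: r(NFC1, SD2) = 0.18.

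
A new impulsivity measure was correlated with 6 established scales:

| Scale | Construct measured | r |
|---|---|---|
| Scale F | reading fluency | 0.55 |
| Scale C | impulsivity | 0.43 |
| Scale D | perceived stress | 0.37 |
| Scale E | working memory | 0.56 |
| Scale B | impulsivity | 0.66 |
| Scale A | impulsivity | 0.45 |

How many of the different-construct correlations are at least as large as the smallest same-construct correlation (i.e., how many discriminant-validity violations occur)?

2

Convergent (same construct = impulsivity): Scale C, Scale B, Scale A.
Smallest convergent = 0.43. Discriminant values: 0.55, 0.37, 0.56; count ≥ 0.43 → 2.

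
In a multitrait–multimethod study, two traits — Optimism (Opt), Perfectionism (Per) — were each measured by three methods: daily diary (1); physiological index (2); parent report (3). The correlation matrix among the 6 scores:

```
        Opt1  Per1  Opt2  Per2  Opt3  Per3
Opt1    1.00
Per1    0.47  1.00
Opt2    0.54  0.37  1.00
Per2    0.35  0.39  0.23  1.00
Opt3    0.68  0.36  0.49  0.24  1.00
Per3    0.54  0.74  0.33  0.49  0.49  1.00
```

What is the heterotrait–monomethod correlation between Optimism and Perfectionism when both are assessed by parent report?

0.49

Different traits, same method: r(Opt3, Per3) = 0.49.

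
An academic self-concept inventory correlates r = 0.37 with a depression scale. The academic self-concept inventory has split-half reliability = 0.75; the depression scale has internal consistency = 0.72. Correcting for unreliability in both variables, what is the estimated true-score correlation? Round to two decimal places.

r_true = r_obs / √(r_xx · r_yy) = 0.37 / √(0.75 × 0.72) = 0.37 / √0.5400 = 0.37 / 0.7348 ≈ 0.50.

0.50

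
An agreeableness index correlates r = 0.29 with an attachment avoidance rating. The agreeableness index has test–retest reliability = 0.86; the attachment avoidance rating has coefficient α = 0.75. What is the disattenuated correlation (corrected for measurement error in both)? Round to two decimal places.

r_true = r_obs / √(r_xx · r_yy) = 0.29 / √(0.86 × 0.75) = 0.29 / √0.6450 = 0.29 / 0.8031 ≈ 0.36.

0.36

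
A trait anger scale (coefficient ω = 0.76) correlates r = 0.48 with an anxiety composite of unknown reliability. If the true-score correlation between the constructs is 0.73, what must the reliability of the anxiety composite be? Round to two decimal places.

r_true = r_obs / √(r_xx · r_yy) ⇒ 0.73 = 0.48 / √(0.76 · r_yy).
√(0.76 · r_yy) = 0.48 / 0.73 = 0.6575; 0.76 · r_yy = 0.4323; r_yy = 0.4323 / 0.76 ≈ 0.57.

0.57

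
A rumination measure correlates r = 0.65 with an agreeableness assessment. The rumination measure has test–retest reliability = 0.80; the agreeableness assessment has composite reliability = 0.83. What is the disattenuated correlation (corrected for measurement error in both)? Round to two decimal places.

0.80

r_true = r_obs / √(r_xx · r_yy) = 0.65 / √(0.80 × 0.83) = 0.65 / √0.6640 = 0.65 / 0.8149 ≈ 0.80.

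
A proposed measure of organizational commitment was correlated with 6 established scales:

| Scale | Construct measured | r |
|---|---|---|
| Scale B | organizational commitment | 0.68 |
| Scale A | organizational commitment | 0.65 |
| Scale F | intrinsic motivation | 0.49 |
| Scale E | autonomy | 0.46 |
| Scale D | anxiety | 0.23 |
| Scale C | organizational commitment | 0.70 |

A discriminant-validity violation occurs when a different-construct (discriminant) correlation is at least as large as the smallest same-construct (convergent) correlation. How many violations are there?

0

Convergent (same construct = organizational commitment): Scale B, Scale A, Scale C.
Smallest convergent = 0.65. Discriminant values: 0.49, 0.46, 0.23; count ≥ 0.65 → 0.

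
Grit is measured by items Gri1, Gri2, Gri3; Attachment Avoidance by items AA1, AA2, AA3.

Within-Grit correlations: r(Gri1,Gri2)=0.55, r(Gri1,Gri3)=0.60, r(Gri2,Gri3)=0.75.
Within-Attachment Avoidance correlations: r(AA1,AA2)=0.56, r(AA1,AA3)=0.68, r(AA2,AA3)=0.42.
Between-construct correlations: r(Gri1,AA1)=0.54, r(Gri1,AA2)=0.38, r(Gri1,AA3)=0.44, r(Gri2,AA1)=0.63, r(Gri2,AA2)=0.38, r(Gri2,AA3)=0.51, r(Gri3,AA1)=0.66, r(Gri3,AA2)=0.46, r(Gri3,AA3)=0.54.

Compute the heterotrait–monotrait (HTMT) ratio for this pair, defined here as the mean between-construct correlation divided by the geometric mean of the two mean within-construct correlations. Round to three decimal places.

Mean between = 4.54/9 = 0.5044.
Mean within-Gri = 1.90/3 = 0.6333; mean within-AA = 1.66/3 = 0.5533.
Geometric mean = √(0.6333 × 0.5533) = 0.5920.
HTMT = 0.5044 / 0.5920 = 0.852.

0.852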